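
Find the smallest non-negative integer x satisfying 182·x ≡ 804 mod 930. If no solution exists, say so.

357

gcd(182, 930) = 2, and 2 | 804, so solutions exist.
Divide through by 2: 91·x = 402 (mod 465).
91⁻¹ ≡ 46 (mod 465).
x ≡ 46·402 ≡ 357 (mod 465).
The smallest non-negative solution is x = 357.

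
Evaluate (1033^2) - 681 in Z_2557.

(1033)^2 ≡ 820 (mod 2557)
820 - 681 = 139

139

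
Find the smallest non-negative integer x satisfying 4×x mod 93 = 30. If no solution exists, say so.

gcd(4, 93) = 1, so a unique solution mod 93 exists.
4⁻¹ ≡ 70 (mod 93).
x ≡ 70×30 ≡ 54 (mod 93).

54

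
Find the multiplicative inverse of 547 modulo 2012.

423

By the extended Euclidean algorithm:
2012 = 3*547 + 371
547 = 1*371 + 176
371 = 2*176 + 19
176 = 9*19 + 5
19 = 3*5 + 4
5 = 1*4 + 1
4 = 4*1 + 0
gcd(547, 2012) = 1, so the inverse exists.
Bézout: 1 = −115*2012 + 423*547.
So 547⁻¹ ≡ 423 (mod 2012).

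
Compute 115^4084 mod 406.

115^1 ≡ 115 (mod 406)
115^2 ≡ 115^2 = 13225 ≡ 233 (mod 406)
115^4 ≡ 233^2 = 54289 ≡ 291 (mod 406)
115^8 ≡ 291^2 = 84681 ≡ 233 (mod 406)
115^16 ≡ 233^2 = 54289 ≡ 291 (mod 406)
115^32 ≡ 291^2 = 84681 ≡ 233 (mod 406)
115^64 ≡ 233^2 = 54289 ≡ 291 (mod 406)
115^128 ≡ 291^2 = 84681 ≡ 233 (mod 406)
115^256 ≡ 233^2 = 54289 ≡ 291 (mod 406)
115^512 ≡ 291^2 = 84681 ≡ 233 (mod 406)
115^1024 ≡ 233^2 = 54289 ≡ 291 (mod 406)
115^2048 ≡ 291^2 = 84681 ≡ 233 (mod 406)
115^4084 = 115^2048 × 115^1024 × 115^512 × 115^256 × 115^128 × 115^64 × 115^32 × 115^16 × 115^4 ≡ 233 × 291 × 233 × 291 × 233 × 291 × 233 × 291 × 291 (mod 406).
Accumulate the product:
233 × 291 = 67803 ≡ 1
1 × 233 = 233
233 × 291 = 67803 ≡ 1
1 × 233 = 233
233 × 291 = 67803 ≡ 1
1 × 233 = 233
233 × 291 = 67803 ≡ 1
1 × 291 = 291

291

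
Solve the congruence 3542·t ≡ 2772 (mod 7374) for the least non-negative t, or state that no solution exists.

gcd(3542, 7374) = 2, and 2 | 2772, so solutions exist.
Divide through by 2: 1771·t ≡ 1386 mod 3687.
1771⁻¹ ≡ 3331 (mod 3687).
t ≡ 3331·1386 ≡ 642 (mod 3687).
The smallest non-negative solution is t = 642.

642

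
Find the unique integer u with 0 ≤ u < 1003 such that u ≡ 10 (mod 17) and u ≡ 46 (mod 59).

17⁻¹ mod 59: 17*7 ≡ 1 (mod 59), so 17⁻¹ ≡ 7.
u = 10 + 17*((46 − 10)*7 mod 59) = 10 + 17*16 = 282.
Check: 282 mod 17 = 10, 282 mod 59 = 46. ✓

282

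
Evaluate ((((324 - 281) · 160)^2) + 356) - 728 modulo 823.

6

324 - 281 = 43
43 · 160 = 6880 ≡ 296 (mod 823)
(296)^2 ≡ 378 (mod 823)
378 + 356 = 734
734 - 728 = 6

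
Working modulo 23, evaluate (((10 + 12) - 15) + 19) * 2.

10 + 12 = 22
22 - 15 = 7
7 + 19 = 26 ≡ 3 (mod 23)
3 * 2 = 6

6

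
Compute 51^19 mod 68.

19 in binary is 10011, i.e. 19 = 16 + 2 + 1.
51^1 ≡ 51 (mod 68)
51^2 ≡ 51^2 = 2601 ≡ 17 (mod 68)
51^4 ≡ 17^2 = 289 ≡ 17 (mod 68)
51^8 ≡ 17^2 = 289 ≡ 17 (mod 68)
51^16 ≡ 17^2 = 289 ≡ 17 (mod 68)
51^19 = 51^16 * 51^2 * 51^1 ≡ 17 * 17 * 51 (mod 68).
Accumulate the product:
17 * 17 = 289 ≡ 17
17 * 51 = 867 ≡ 51

51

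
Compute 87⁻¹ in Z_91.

68

91 = 1·87 + 4
87 = 21·4 + 3
4 = 1·3 + 1
3 = 3·1 + 0
gcd(87, 91) = 1, so the inverse exists.
Back-substitute for 1:
1 = 1·4 − 1·3
  = −1·87 + 22·4
  = 22·91 − 23·87
So 87⁻¹ ≡ −23 ≡ 68 (mod 91).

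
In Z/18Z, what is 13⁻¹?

By the extended Euclidean algorithm:
18 = 1·13 + 5
13 = 2·5 + 3
5 = 1·3 + 2
3 = 1·2 + 1
2 = 2·1 + 0
gcd(13, 18) = 1, so the inverse exists.
Back-substitute for 1:
1 = 1·3 − 1·2
  = −1·5 + 2·3
  = 2·13 − 5·5
  = −5·18 + 7·13
So 13⁻¹ ≡ 7 (mod 18).

7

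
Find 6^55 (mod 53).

55 in binary is 110111, i.e. 55 = 32 + 16 + 4 + 2 + 1.
6^1 ≡ 6 (mod 53)
6^2 ≡ 6^2 = 36 (mod 53)
6^4 ≡ 36^2 = 1296 ≡ 24 (mod 53)
6^8 ≡ 24^2 = 576 ≡ 46 (mod 53)
6^16 ≡ 46^2 = 2116 ≡ 49 (mod 53)
6^32 ≡ 49^2 = 2401 ≡ 16 (mod 53)
6^55 = 6^32 · 6^16 · 6^4 · 6^2 · 6^1 ≡ 16 · 49 · 24 · 36 · 6 (mod 53).
Accumulate the product:
16 · 49 = 784 ≡ 42
42 · 24 = 1008 ≡ 1
1 · 36 = 36
36 · 6 = 216 ≡ 4

4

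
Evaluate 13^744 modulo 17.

Compute successive squares:
744 in binary is 1011101000, i.e. 744 = 512 + 128 + 64 + 32 + 8.
13^1 ≡ 13 (mod 17)
13^2 ≡ 13^2 = 169 ≡ 16 (mod 17)
13^4 ≡ 16^2 = 256 ≡ 1 (mod 17)
13^8 ≡ 1^2 = 1 (mod 17)
13^16 ≡ 1^2 = 1 (mod 17)
13^32 ≡ 1^2 = 1 (mod 17)
13^64 ≡ 1^2 = 1 (mod 17)
13^128 ≡ 1^2 = 1 (mod 17)
13^256 ≡ 1^2 = 1 (mod 17)
13^512 ≡ 1^2 = 1 (mod 17)
13^744 = 13^512 · 13^128 · 13^64 · 13^32 · 13^8 ≡ 1 · 1 · 1 · 1 · 1 (mod 17).
Accumulate the product:
1 · 1 = 1
1 · 1 = 1
1 · 1 = 1
1 · 1 = 1

1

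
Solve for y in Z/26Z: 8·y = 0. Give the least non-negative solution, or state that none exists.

gcd(8, 26) = 2, and 2 | 0, so solutions exist.
Divide through by 2: 4·y = 0 (mod 13).
4⁻¹ ≡ 10 (mod 13).
y ≡ 10·0 ≡ 0 (mod 13).
The smallest non-negative solution is y = 0.

0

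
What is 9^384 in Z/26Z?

By square-and-multiply:
9^1 ≡ 9 (mod 26)
9^2 ≡ 9^2 = 81 ≡ 3 (mod 26)
9^4 ≡ 3^2 = 9 (mod 26)
9^8 ≡ 9^2 = 81 ≡ 3 (mod 26)
9^16 ≡ 3^2 = 9 (mod 26)
9^32 ≡ 9^2 = 81 ≡ 3 (mod 26)
9^64 ≡ 3^2 = 9 (mod 26)
9^128 ≡ 9^2 = 81 ≡ 3 (mod 26)
9^256 ≡ 3^2 = 9 (mod 26)
9^384 = 9^256 · 9^128 ≡ 9 · 3 (mod 26).
9 · 3 = 27 ≡ 1 (mod 26).

1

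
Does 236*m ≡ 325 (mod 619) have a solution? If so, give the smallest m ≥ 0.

4

gcd(236, 619) = 1, so a unique solution mod 619 exists.
236⁻¹ ≡ 160 (mod 619).
m ≡ 160*325 ≡ 4 (mod 619).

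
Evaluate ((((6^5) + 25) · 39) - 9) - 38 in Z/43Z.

10

(6)^5 ≡ 36 (mod 43)
36 + 25 = 61 ≡ 18 (mod 43)
18 · 39 = 702 ≡ 14 (mod 43)
14 - 9 = 5
5 - 38 = -33 ≡ 10 (mod 43)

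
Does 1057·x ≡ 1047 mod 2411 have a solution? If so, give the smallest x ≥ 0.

2063

gcd(1057, 2411) = 1, so a unique solution mod 2411 exists.
1057⁻¹ ≡ 276 (mod 2411).
x ≡ 276·1047 ≡ 2063 (mod 2411).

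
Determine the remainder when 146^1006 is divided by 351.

Using repeated squaring:
146^1 ≡ 146 (mod 351)
146^2 ≡ 146^2 = 21316 ≡ 256 (mod 351)
146^4 ≡ 256^2 = 65536 ≡ 250 (mod 351)
146^8 ≡ 250^2 = 62500 ≡ 22 (mod 351)
146^16 ≡ 22^2 = 484 ≡ 133 (mod 351)
146^32 ≡ 133^2 = 17689 ≡ 139 (mod 351)
146^64 ≡ 139^2 = 19321 ≡ 16 (mod 351)
146^128 ≡ 16^2 = 256 (mod 351)
146^256 ≡ 256^2 = 65536 ≡ 250 (mod 351)
146^512 ≡ 250^2 = 62500 ≡ 22 (mod 351)
146^1006 = 146^512 × 146^256 × 146^128 × 146^64 × 146^32 × 146^8 × 146^4 × 146^2 ≡ 22 × 250 × 256 × 16 × 139 × 22 × 250 × 256 (mod 351).
Accumulate the product:
22 × 250 = 5500 ≡ 235
235 × 256 = 60160 ≡ 139
139 × 16 = 2224 ≡ 118
118 × 139 = 16402 ≡ 256
256 × 22 = 5632 ≡ 16
16 × 250 = 4000 ≡ 139
139 × 256 = 35584 ≡ 133

133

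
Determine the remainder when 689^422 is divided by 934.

567

By square-and-multiply:
422 in binary is 110100110, i.e. 422 = 256 + 128 + 32 + 4 + 2.
689^1 ≡ 689 (mod 934)
689^2 ≡ 689^2 = 474721 ≡ 249 (mod 934)
689^4 ≡ 249^2 = 62001 ≡ 357 (mod 934)
689^8 ≡ 357^2 = 127449 ≡ 425 (mod 934)
689^16 ≡ 425^2 = 180625 ≡ 363 (mod 934)
689^32 ≡ 363^2 = 131769 ≡ 75 (mod 934)
689^64 ≡ 75^2 = 5625 ≡ 21 (mod 934)
689^128 ≡ 21^2 = 441 (mod 934)
689^256 ≡ 441^2 = 194481 ≡ 209 (mod 934)
689^422 = 689^256 × 689^128 × 689^32 × 689^4 × 689^2 ≡ 209 × 441 × 75 × 357 × 249 (mod 934).
Accumulate the product:
209 × 441 = 92169 ≡ 637
637 × 75 = 47775 ≡ 141
141 × 357 = 50337 ≡ 835
835 × 249 = 207915 ≡ 567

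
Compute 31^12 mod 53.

42

Compute successive squares:
12 in binary is 1100, i.e. 12 = 8 + 4.
31^1 ≡ 31 (mod 53)
31^2 ≡ 31^2 = 961 ≡ 7 (mod 53)
31^4 ≡ 7^2 = 49 (mod 53)
31^8 ≡ 49^2 = 2401 ≡ 16 (mod 53)
31^12 = 31^8 × 31^4 ≡ 16 × 49 (mod 53).
16 × 49 = 784 ≡ 42 (mod 53).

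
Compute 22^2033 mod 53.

Compute successive squares:
22^1 ≡ 22 (mod 53)
22^2 ≡ 22^2 = 484 ≡ 7 (mod 53)
22^4 ≡ 7^2 = 49 (mod 53)
22^8 ≡ 49^2 = 2401 ≡ 16 (mod 53)
22^16 ≡ 16^2 = 256 ≡ 44 (mod 53)
22^32 ≡ 44^2 = 1936 ≡ 28 (mod 53)
22^64 ≡ 28^2 = 784 ≡ 42 (mod 53)
22^128 ≡ 42^2 = 1764 ≡ 15 (mod 53)
22^256 ≡ 15^2 = 225 ≡ 13 (mod 53)
22^512 ≡ 13^2 = 169 ≡ 10 (mod 53)
22^1024 ≡ 10^2 = 100 ≡ 47 (mod 53)
22^2033 = 22^1024 × 22^512 × 22^256 × 22^128 × 22^64 × 22^32 × 22^16 × 22^1 ≡ 47 × 10 × 13 × 15 × 42 × 28 × 44 × 22 (mod 53).
Accumulate the product:
47 × 10 = 470 ≡ 46
46 × 13 = 598 ≡ 15
15 × 15 = 225 ≡ 13
13 × 42 = 546 ≡ 16
16 × 28 = 448 ≡ 24
24 × 44 = 1056 ≡ 49
49 × 22 = 1078 ≡ 18

18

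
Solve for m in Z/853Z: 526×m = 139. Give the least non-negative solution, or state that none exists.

gcd(526, 853) = 1, so a unique solution mod 853 exists.
526⁻¹ ≡ 793 (mod 853).
m ≡ 793×139 ≡ 190 (mod 853).

190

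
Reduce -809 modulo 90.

1

-809 = -9·90 + 1, so -809 ≡ 1 (mod 90).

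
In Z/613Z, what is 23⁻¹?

613 = 26×23 + 15
23 = 1×15 + 8
15 = 1×8 + 7
8 = 1×7 + 1
7 = 7×1 + 0
gcd(23, 613) = 1, so the inverse exists.
Bézout: 1 = −3×613 + 80×23.
So 23⁻¹ ≡ 80 (mod 613).

80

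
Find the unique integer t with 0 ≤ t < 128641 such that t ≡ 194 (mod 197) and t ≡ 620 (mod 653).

197⁻¹ mod 653: 197·179 ≡ 1 (mod 653), so 197⁻¹ ≡ 179.
t = 194 + 197·((620 − 194)·179 mod 653) = 194 + 197·506 = 99876.
Check: 99876 mod 197 = 194, 99876 mod 653 = 620. ✓

99876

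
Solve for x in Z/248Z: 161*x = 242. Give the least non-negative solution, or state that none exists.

gcd(161, 248) = 1, so a unique solution mod 248 exists.
161⁻¹ ≡ 57 (mod 248).
x ≡ 57*242 ≡ 154 (mod 248).

154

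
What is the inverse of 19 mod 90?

90 = 4×19 + 14
19 = 1×14 + 5
14 = 2×5 + 4
5 = 1×4 + 1
4 = 4×1 + 0
gcd(19, 90) = 1, so the inverse exists.
Bézout: 1 = −4×90 + 19×19.
So 19⁻¹ ≡ 19 (mod 90).

19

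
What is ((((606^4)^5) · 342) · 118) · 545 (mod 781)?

(606)^4 ≡ 221 (mod 781)
(221)^5 ≡ 463 (mod 781)
463 · 342 = 158346 ≡ 584 (mod 781)
584 · 118 = 68912 ≡ 184 (mod 781)
184 · 545 = 100280 ≡ 312 (mod 781)

312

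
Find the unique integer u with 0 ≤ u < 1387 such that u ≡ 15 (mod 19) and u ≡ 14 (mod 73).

19⁻¹ mod 73: 19×50 ≡ 1 (mod 73), so 19⁻¹ ≡ 50.
u = 15 + 19×((14 − 15)×50 mod 73) = 15 + 19×23 = 452.

452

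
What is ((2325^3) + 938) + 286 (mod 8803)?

1037

(2325)^3 ≡ 8616 (mod 8803)
8616 + 938 = 9554 ≡ 751 (mod 8803)
751 + 286 = 1037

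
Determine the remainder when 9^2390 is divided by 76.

73

By square-and-multiply:
2390 in binary is 100101010110, i.e. 2390 = 2048 + 256 + 64 + 16 + 4 + 2.
9^1 ≡ 9 (mod 76)
9^2 ≡ 9^2 = 81 ≡ 5 (mod 76)
9^4 ≡ 5^2 = 25 (mod 76)
9^8 ≡ 25^2 = 625 ≡ 17 (mod 76)
9^16 ≡ 17^2 = 289 ≡ 61 (mod 76)
9^32 ≡ 61^2 = 3721 ≡ 73 (mod 76)
9^64 ≡ 73^2 = 5329 ≡ 9 (mod 76)
9^128 ≡ 9^2 = 81 ≡ 5 (mod 76)
9^256 ≡ 5^2 = 25 (mod 76)
9^512 ≡ 25^2 = 625 ≡ 17 (mod 76)
9^1024 ≡ 17^2 = 289 ≡ 61 (mod 76)
9^2048 ≡ 61^2 = 3721 ≡ 73 (mod 76)
9^2390 = 9^2048 · 9^256 · 9^64 · 9^16 · 9^4 · 9^2 ≡ 73 · 25 · 9 · 61 · 25 · 5 (mod 76).
Accumulate the product:
73 · 25 = 1825 ≡ 1
1 · 9 = 9
9 · 61 = 549 ≡ 17
17 · 25 = 425 ≡ 45
45 · 5 = 225 ≡ 73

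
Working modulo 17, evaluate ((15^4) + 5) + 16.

(15)^4 ≡ 16 (mod 17)
16 + 5 = 21 ≡ 4 (mod 17)
4 + 16 = 20 ≡ 3 (mod 17)

3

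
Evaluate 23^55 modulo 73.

55 in binary is 110111, i.e. 55 = 32 + 16 + 4 + 2 + 1.
23^1 ≡ 23 (mod 73)
23^2 ≡ 23^2 = 529 ≡ 18 (mod 73)
23^4 ≡ 18^2 = 324 ≡ 32 (mod 73)
23^8 ≡ 32^2 = 1024 ≡ 2 (mod 73)
23^16 ≡ 2^2 = 4 (mod 73)
23^32 ≡ 4^2 = 16 (mod 73)
23^55 = 23^32 · 23^16 · 23^4 · 23^2 · 23^1 ≡ 16 · 4 · 32 · 18 · 23 (mod 73).
Accumulate the product:
16 · 4 = 64
64 · 32 = 2048 ≡ 4
4 · 18 = 72
72 · 23 = 1656 ≡ 50

50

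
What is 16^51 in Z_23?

Using repeated squaring:
51 in binary is 110011, i.e. 51 = 32 + 16 + 2 + 1.
16^1 ≡ 16 (mod 23)
16^2 ≡ 16^2 = 256 ≡ 3 (mod 23)
16^4 ≡ 3^2 = 9 (mod 23)
16^8 ≡ 9^2 = 81 ≡ 12 (mod 23)
16^16 ≡ 12^2 = 144 ≡ 6 (mod 23)
16^32 ≡ 6^2 = 36 ≡ 13 (mod 23)
16^51 = 16^32 × 16^16 × 16^2 × 16^1 ≡ 13 × 6 × 3 × 16 (mod 23).
Accumulate the product:
13 × 6 = 78 ≡ 9
9 × 3 = 27 ≡ 4
4 × 16 = 64 ≡ 18

18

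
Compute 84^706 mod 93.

706 in binary is 1011000010, i.e. 706 = 512 + 128 + 64 + 2.
84^1 ≡ 84 (mod 93)
84^2 ≡ 84^2 = 7056 ≡ 81 (mod 93)
84^4 ≡ 81^2 = 6561 ≡ 51 (mod 93)
84^8 ≡ 51^2 = 2601 ≡ 90 (mod 93)
84^16 ≡ 90^2 = 8100 ≡ 9 (mod 93)
84^32 ≡ 9^2 = 81 (mod 93)
84^64 ≡ 81^2 = 6561 ≡ 51 (mod 93)
84^128 ≡ 51^2 = 2601 ≡ 90 (mod 93)
84^256 ≡ 90^2 = 8100 ≡ 9 (mod 93)
84^512 ≡ 9^2 = 81 (mod 93)
84^706 = 84^512 · 84^128 · 84^64 · 84^2 ≡ 81 · 90 · 51 · 81 (mod 93).
Accumulate the product:
81 · 90 = 7290 ≡ 36
36 · 51 = 1836 ≡ 69
69 · 81 = 5589 ≡ 9

9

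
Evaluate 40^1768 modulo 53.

1

Using repeated squaring:
1768 in binary is 11011101000, i.e. 1768 = 1024 + 512 + 128 + 64 + 32 + 8.
40^1 ≡ 40 (mod 53)
40^2 ≡ 40^2 = 1600 ≡ 10 (mod 53)
40^4 ≡ 10^2 = 100 ≡ 47 (mod 53)
40^8 ≡ 47^2 = 2209 ≡ 36 (mod 53)
40^16 ≡ 36^2 = 1296 ≡ 24 (mod 53)
40^32 ≡ 24^2 = 576 ≡ 46 (mod 53)
40^64 ≡ 46^2 = 2116 ≡ 49 (mod 53)
40^128 ≡ 49^2 = 2401 ≡ 16 (mod 53)
40^256 ≡ 16^2 = 256 ≡ 44 (mod 53)
40^512 ≡ 44^2 = 1936 ≡ 28 (mod 53)
40^1024 ≡ 28^2 = 784 ≡ 42 (mod 53)
40^1768 = 40^1024 × 40^512 × 40^128 × 40^64 × 40^32 × 40^8 ≡ 42 × 28 × 16 × 49 × 46 × 36 (mod 53).
Accumulate the product:
42 × 28 = 1176 ≡ 10
10 × 16 = 160 ≡ 1
1 × 49 = 49
49 × 46 = 2254 ≡ 28
28 × 36 = 1008 ≡ 1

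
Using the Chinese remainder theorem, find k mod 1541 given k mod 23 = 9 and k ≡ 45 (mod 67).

23⁻¹ mod 67: 23·35 ≡ 1 (mod 67), so 23⁻¹ ≡ 35.
k = 9 + 23·((45 − 9)·35 mod 67) = 9 + 23·54 = 1251.

1251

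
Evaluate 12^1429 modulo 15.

12

Compute successive squares:
12^1 ≡ 12 (mod 15)
12^2 ≡ 12^2 = 144 ≡ 9 (mod 15)
12^4 ≡ 9^2 = 81 ≡ 6 (mod 15)
12^8 ≡ 6^2 = 36 ≡ 6 (mod 15)
12^16 ≡ 6^2 = 36 ≡ 6 (mod 15)
12^32 ≡ 6^2 = 36 ≡ 6 (mod 15)
12^64 ≡ 6^2 = 36 ≡ 6 (mod 15)
12^128 ≡ 6^2 = 36 ≡ 6 (mod 15)
12^256 ≡ 6^2 = 36 ≡ 6 (mod 15)
12^512 ≡ 6^2 = 36 ≡ 6 (mod 15)
12^1024 ≡ 6^2 = 36 ≡ 6 (mod 15)
12^1429 = 12^1024 × 12^256 × 12^128 × 12^16 × 12^4 × 12^1 ≡ 6 × 6 × 6 × 6 × 6 × 12 (mod 15).
Accumulate the product:
6 × 6 = 36 ≡ 6
6 × 6 = 36 ≡ 6
6 × 6 = 36 ≡ 6
6 × 6 = 36 ≡ 6
6 × 12 = 72 ≡ 12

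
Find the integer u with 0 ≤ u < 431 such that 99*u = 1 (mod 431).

357

Run the extended Euclidean algorithm:
431 = 4·99 + 35
99 = 2·35 + 29
35 = 1·29 + 6
29 = 4·6 + 5
6 = 1·5 + 1
5 = 5·1 + 0
gcd(99, 431) = 1, so the inverse exists.
Back-substitute for 1:
1 = 1·6 − 1·5
  = −1·29 + 5·6
  = 5·35 − 6·29
  = −6·99 + 17·35
  = 17·431 − 74·99
So 99⁻¹ ≡ −74 ≡ 357 (mod 431).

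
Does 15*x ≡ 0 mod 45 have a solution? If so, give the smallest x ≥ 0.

0

gcd(15, 45) = 15, and 15 | 0, so solutions exist.
Divide through by 15: 1*x mod 3 = 0.
1⁻¹ ≡ 1 (mod 3).
x ≡ 1*0 ≡ 0 (mod 3).
The smallest non-negative solution is x = 0.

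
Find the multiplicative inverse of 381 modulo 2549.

2549 = 6×381 + 263
381 = 1×263 + 118
263 = 2×118 + 27
118 = 4×27 + 10
27 = 2×10 + 7
10 = 1×7 + 3
7 = 2×3 + 1
3 = 3×1 + 0
gcd(381, 2549) = 1, so the inverse exists.
Bézout: 1 = 113×2549 − 756×381.
So 381⁻¹ ≡ −756 ≡ 1793 (mod 2549).

1793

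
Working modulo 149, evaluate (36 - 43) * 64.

148

36 - 43 = -7 ≡ 142 (mod 149)
142 * 64 = 9088 ≡ 148 (mod 149)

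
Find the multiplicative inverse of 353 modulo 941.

941 = 2·353 + 235
353 = 1·235 + 118
235 = 1·118 + 117
118 = 1·117 + 1
117 = 117·1 + 0
gcd(353, 941) = 1, so the inverse exists.
Back-substitute for 1:
1 = 1·118 − 1·117
  = −1·235 + 2·118
  = 2·353 − 3·235
  = −3·941 + 8·353
So 353⁻¹ ≡ 8 (mod 941).

8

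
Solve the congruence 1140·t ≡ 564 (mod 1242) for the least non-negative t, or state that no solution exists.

31

gcd(1140, 1242) = 6, and 6 | 564, so solutions exist.
Divide through by 6: 190·t ≡ 94 mod 207.
190⁻¹ ≡ 73 (mod 207).
t ≡ 73·94 ≡ 31 (mod 207).
The smallest non-negative solution is t = 31.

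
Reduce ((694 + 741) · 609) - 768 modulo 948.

694 + 741 = 1435 ≡ 487 (mod 948)
487 · 609 = 296583 ≡ 807 (mod 948)
807 - 768 = 39

39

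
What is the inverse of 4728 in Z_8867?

8867 = 1×4728 + 4139
4728 = 1×4139 + 589
4139 = 7×589 + 16
589 = 36×16 + 13
16 = 1×13 + 3
13 = 4×3 + 1
3 = 3×1 + 0
gcd(4728, 8867) = 1, so the inverse exists.
Back-substitute for 1:
1 = 1×13 − 4×3
  = −4×16 + 5×13
  = 5×589 − 184×16
  = −184×4139 + 1293×589
  = 1293×4728 − 1477×4139
  = −1477×8867 + 2770×4728
So 4728⁻¹ ≡ 2770 (mod 8867).

2770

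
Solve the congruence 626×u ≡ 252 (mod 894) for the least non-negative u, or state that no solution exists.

gcd(626, 894) = 2, and 2 | 252, so solutions exist.
Divide through by 2: 313×u = 126 (mod 447).
313⁻¹ ≡ 10 (mod 447).
u ≡ 10×126 ≡ 366 (mod 447).
The smallest non-negative solution is u = 366.

366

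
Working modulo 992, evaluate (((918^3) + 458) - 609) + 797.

(918)^3 ≡ 504 (mod 992)
504 + 458 = 962
962 - 609 = 353
353 + 797 = 1150 ≡ 158 (mod 992)

158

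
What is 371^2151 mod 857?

275

371^1 ≡ 371 (mod 857)
371^2 ≡ 371^2 = 137641 ≡ 521 (mod 857)
371^4 ≡ 521^2 = 271441 ≡ 629 (mod 857)
371^8 ≡ 629^2 = 395641 ≡ 564 (mod 857)
371^16 ≡ 564^2 = 318096 ≡ 149 (mod 857)
371^32 ≡ 149^2 = 22201 ≡ 776 (mod 857)
371^64 ≡ 776^2 = 602176 ≡ 562 (mod 857)
371^128 ≡ 562^2 = 315844 ≡ 468 (mod 857)
371^256 ≡ 468^2 = 219024 ≡ 489 (mod 857)
371^512 ≡ 489^2 = 239121 ≡ 18 (mod 857)
371^1024 ≡ 18^2 = 324 (mod 857)
371^2048 ≡ 324^2 = 104976 ≡ 422 (mod 857)
371^2151 = 371^2048 × 371^64 × 371^32 × 371^4 × 371^2 × 371^1 ≡ 422 × 562 × 776 × 629 × 521 × 371 (mod 857).
Accumulate the product:
422 × 562 = 237164 ≡ 632
632 × 776 = 490432 ≡ 228
228 × 629 = 143412 ≡ 293
293 × 521 = 152653 ≡ 107
107 × 371 = 39697 ≡ 275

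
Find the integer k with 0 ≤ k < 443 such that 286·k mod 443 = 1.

79

443 = 1*286 + 157
286 = 1*157 + 129
157 = 1*129 + 28
129 = 4*28 + 17
28 = 1*17 + 11
17 = 1*11 + 6
11 = 1*6 + 5
6 = 1*5 + 1
5 = 5*1 + 0
gcd(286, 443) = 1, so the inverse exists.
Back-substitute for 1:
1 = 1*6 − 1*5
  = −1*11 + 2*6
  = 2*17 − 3*11
  = −3*28 + 5*17
  = 5*129 − 23*28
  = −23*157 + 28*129
  = 28*286 − 51*157
  = −51*443 + 79*286
So 286⁻¹ ≡ 79 (mod 443).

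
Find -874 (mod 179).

-874 = -5*179 + 21, so -874 ≡ 21 (mod 179).

21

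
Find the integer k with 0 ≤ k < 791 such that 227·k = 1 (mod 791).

Run the extended Euclidean algorithm:
791 = 3*227 + 110
227 = 2*110 + 7
110 = 15*7 + 5
7 = 1*5 + 2
5 = 2*2 + 1
2 = 2*1 + 0
gcd(227, 791) = 1, so the inverse exists.
Bézout: 1 = 97*791 − 338*227.
So 227⁻¹ ≡ −338 ≡ 453 (mod 791).

453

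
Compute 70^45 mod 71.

Using repeated squaring:
45 in binary is 101101, i.e. 45 = 32 + 8 + 4 + 1.
70^1 ≡ 70 (mod 71)
70^2 ≡ 70^2 = 4900 ≡ 1 (mod 71)
70^4 ≡ 1^2 = 1 (mod 71)
70^8 ≡ 1^2 = 1 (mod 71)
70^16 ≡ 1^2 = 1 (mod 71)
70^32 ≡ 1^2 = 1 (mod 71)
70^45 = 70^32 * 70^8 * 70^4 * 70^1 ≡ 1 * 1 * 1 * 70 (mod 71).
Accumulate the product:
1 * 1 = 1
1 * 1 = 1
1 * 70 = 70

70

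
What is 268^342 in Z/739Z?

293

By square-and-multiply:
342 in binary is 101010110, i.e. 342 = 256 + 64 + 16 + 4 + 2.
268^1 ≡ 268 (mod 739)
268^2 ≡ 268^2 = 71824 ≡ 141 (mod 739)
268^4 ≡ 141^2 = 19881 ≡ 667 (mod 739)
268^8 ≡ 667^2 = 444889 ≡ 11 (mod 739)
268^16 ≡ 11^2 = 121 (mod 739)
268^32 ≡ 121^2 = 14641 ≡ 600 (mod 739)
268^64 ≡ 600^2 = 360000 ≡ 107 (mod 739)
268^128 ≡ 107^2 = 11449 ≡ 364 (mod 739)
268^256 ≡ 364^2 = 132496 ≡ 215 (mod 739)
268^342 = 268^256 × 268^64 × 268^16 × 268^4 × 268^2 ≡ 215 × 107 × 121 × 667 × 141 (mod 739).
Accumulate the product:
215 × 107 = 23005 ≡ 96
96 × 121 = 11616 ≡ 531
531 × 667 = 354177 ≡ 196
196 × 141 = 27636 ≡ 293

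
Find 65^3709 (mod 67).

49

3709 in binary is 111001111101, i.e. 3709 = 2048 + 1024 + 512 + 64 + 32 + 16 + 8 + 4 + 1.
65^1 ≡ 65 (mod 67)
65^2 ≡ 65^2 = 4225 ≡ 4 (mod 67)
65^4 ≡ 4^2 = 16 (mod 67)
65^8 ≡ 16^2 = 256 ≡ 55 (mod 67)
65^16 ≡ 55^2 = 3025 ≡ 10 (mod 67)
65^32 ≡ 10^2 = 100 ≡ 33 (mod 67)
65^64 ≡ 33^2 = 1089 ≡ 17 (mod 67)
65^128 ≡ 17^2 = 289 ≡ 21 (mod 67)
65^256 ≡ 21^2 = 441 ≡ 39 (mod 67)
65^512 ≡ 39^2 = 1521 ≡ 47 (mod 67)
65^1024 ≡ 47^2 = 2209 ≡ 65 (mod 67)
65^2048 ≡ 65^2 = 4225 ≡ 4 (mod 67)
65^3709 = 65^2048 * 65^1024 * 65^512 * 65^64 * 65^32 * 65^16 * 65^8 * 65^4 * 65^1 ≡ 4 * 65 * 47 * 17 * 33 * 10 * 55 * 16 * 65 (mod 67).
Accumulate the product:
4 * 65 = 260 ≡ 59
59 * 47 = 2773 ≡ 26
26 * 17 = 442 ≡ 40
40 * 33 = 1320 ≡ 47
47 * 10 = 470 ≡ 1
1 * 55 = 55
55 * 16 = 880 ≡ 9
9 * 65 = 585 ≡ 49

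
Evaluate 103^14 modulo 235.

Compute successive squares:
103^1 ≡ 103 (mod 235)
103^2 ≡ 103^2 = 10609 ≡ 34 (mod 235)
103^4 ≡ 34^2 = 1156 ≡ 216 (mod 235)
103^8 ≡ 216^2 = 46656 ≡ 126 (mod 235)
103^14 = 103^8 * 103^4 * 103^2 ≡ 126 * 216 * 34 (mod 235).
Accumulate the product:
126 * 216 = 27216 ≡ 191
191 * 34 = 6494 ≡ 149

149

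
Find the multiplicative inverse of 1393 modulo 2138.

551

By the extended Euclidean algorithm:
2138 = 1×1393 + 745
1393 = 1×745 + 648
745 = 1×648 + 97
648 = 6×97 + 66
97 = 1×66 + 31
66 = 2×31 + 4
31 = 7×4 + 3
4 = 1×3 + 1
3 = 3×1 + 0
gcd(1393, 2138) = 1, so the inverse exists.
Bézout: 1 = −359×2138 + 551×1393.
So 1393⁻¹ ≡ 551 (mod 2138).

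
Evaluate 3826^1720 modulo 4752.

3664

By square-and-multiply:
3826^1 ≡ 3826 (mod 4752)
3826^2 ≡ 3826^2 = 14638276 ≡ 2116 (mod 4752)
3826^4 ≡ 2116^2 = 4477456 ≡ 1072 (mod 4752)
3826^8 ≡ 1072^2 = 1149184 ≡ 3952 (mod 4752)
3826^16 ≡ 3952^2 = 15618304 ≡ 3232 (mod 4752)
3826^32 ≡ 3232^2 = 10445824 ≡ 928 (mod 4752)
3826^64 ≡ 928^2 = 861184 ≡ 1072 (mod 4752)
3826^128 ≡ 1072^2 = 1149184 ≡ 3952 (mod 4752)
3826^256 ≡ 3952^2 = 15618304 ≡ 3232 (mod 4752)
3826^512 ≡ 3232^2 = 10445824 ≡ 928 (mod 4752)
3826^1024 ≡ 928^2 = 861184 ≡ 1072 (mod 4752)
3826^1720 = 3826^1024 × 3826^512 × 3826^128 × 3826^32 × 3826^16 × 3826^8 ≡ 1072 × 928 × 3952 × 928 × 3232 × 3952 (mod 4752).
Accumulate the product:
1072 × 928 = 994816 ≡ 1648
1648 × 3952 = 6512896 ≡ 2656
2656 × 928 = 2464768 ≡ 3232
3232 × 3232 = 10445824 ≡ 928
928 × 3952 = 3667456 ≡ 3664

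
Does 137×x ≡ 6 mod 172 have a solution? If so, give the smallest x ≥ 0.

162

gcd(137, 172) = 1, so a unique solution mod 172 exists.
137⁻¹ ≡ 113 (mod 172).
x ≡ 113×6 ≡ 162 (mod 172).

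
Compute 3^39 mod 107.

76

39 in binary is 100111, i.e. 39 = 32 + 4 + 2 + 1.
3^1 ≡ 3 (mod 107)
3^2 ≡ 3^2 = 9 (mod 107)
3^4 ≡ 9^2 = 81 (mod 107)
3^8 ≡ 81^2 = 6561 ≡ 34 (mod 107)
3^16 ≡ 34^2 = 1156 ≡ 86 (mod 107)
3^32 ≡ 86^2 = 7396 ≡ 13 (mod 107)
3^39 = 3^32 × 3^4 × 3^2 × 3^1 ≡ 13 × 81 × 9 × 3 (mod 107).
Accumulate the product:
13 × 81 = 1053 ≡ 90
90 × 9 = 810 ≡ 61
61 × 3 = 183 ≡ 76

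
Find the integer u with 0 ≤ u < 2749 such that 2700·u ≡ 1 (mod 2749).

Apply the Euclidean algorithm and back-substitute:
2749 = 1×2700 + 49
2700 = 55×49 + 5
49 = 9×5 + 4
5 = 1×4 + 1
4 = 4×1 + 0
gcd(2700, 2749) = 1, so the inverse exists.
Bézout: 1 = −551×2749 + 561×2700.
So 2700⁻¹ ≡ 561 (mod 2749).

561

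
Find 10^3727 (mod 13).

Compute successive squares:
3727 in binary is 111010001111, i.e. 3727 = 2048 + 1024 + 512 + 128 + 8 + 4 + 2 + 1.
10^1 ≡ 10 (mod 13)
10^2 ≡ 10^2 = 100 ≡ 9 (mod 13)
10^4 ≡ 9^2 = 81 ≡ 3 (mod 13)
10^8 ≡ 3^2 = 9 (mod 13)
10^16 ≡ 9^2 = 81 ≡ 3 (mod 13)
10^32 ≡ 3^2 = 9 (mod 13)
10^64 ≡ 9^2 = 81 ≡ 3 (mod 13)
10^128 ≡ 3^2 = 9 (mod 13)
10^256 ≡ 9^2 = 81 ≡ 3 (mod 13)
10^512 ≡ 3^2 = 9 (mod 13)
10^1024 ≡ 9^2 = 81 ≡ 3 (mod 13)
10^2048 ≡ 3^2 = 9 (mod 13)
10^3727 = 10^2048 × 10^1024 × 10^512 × 10^128 × 10^8 × 10^4 × 10^2 × 10^1 ≡ 9 × 3 × 9 × 9 × 9 × 3 × 9 × 10 (mod 13).
Accumulate the product:
9 × 3 = 27 ≡ 1
1 × 9 = 9
9 × 9 = 81 ≡ 3
3 × 9 = 27 ≡ 1
1 × 3 = 3
3 × 9 = 27 ≡ 1
1 × 10 = 10

10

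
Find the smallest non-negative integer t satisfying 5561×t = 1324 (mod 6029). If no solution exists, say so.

gcd(5561, 6029) = 1, so a unique solution mod 6029 exists.
5561⁻¹ ≡ 219 (mod 6029).
t ≡ 219×1324 ≡ 564 (mod 6029).

564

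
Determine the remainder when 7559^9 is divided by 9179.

Using repeated squaring:
9 in binary is 1001, i.e. 9 = 8 + 1.
7559^1 ≡ 7559 (mod 9179)
7559^2 ≡ 7559^2 = 57138481 ≡ 8385 (mod 9179)
7559^4 ≡ 8385^2 = 70308225 ≡ 6264 (mod 9179)
7559^8 ≡ 6264^2 = 39237696 ≡ 6650 (mod 9179)
7559^9 = 7559^8 · 7559^1 ≡ 6650 · 7559 (mod 9179).
6650 · 7559 = 50267350 ≡ 3146 (mod 9179).

3146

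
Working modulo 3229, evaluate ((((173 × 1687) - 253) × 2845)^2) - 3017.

2874

173 × 1687 = 291851 ≡ 1241 (mod 3229)
1241 - 253 = 988
988 × 2845 = 2810860 ≡ 1630 (mod 3229)
(1630)^2 ≡ 2662 (mod 3229)
2662 - 3017 = -355 ≡ 2874 (mod 3229)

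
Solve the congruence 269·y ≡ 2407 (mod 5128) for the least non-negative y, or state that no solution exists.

4851

gcd(269, 5128) = 1, so a unique solution mod 5128 exists.
269⁻¹ ≡ 3317 (mod 5128).
y ≡ 3317·2407 ≡ 4851 (mod 5128).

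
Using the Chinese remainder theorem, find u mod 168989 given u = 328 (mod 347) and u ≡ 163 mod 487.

347⁻¹ mod 487: 347×80 ≡ 1 (mod 487), so 347⁻¹ ≡ 80.
u = 328 + 347×((163 − 328)×80 mod 487) = 328 + 347×436 = 151620.

151620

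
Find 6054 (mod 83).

6054 = 72×83 + 78, so 6054 ≡ 78 (mod 83).

78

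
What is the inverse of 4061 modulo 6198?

1775

6198 = 1×4061 + 2137
4061 = 1×2137 + 1924
2137 = 1×1924 + 213
1924 = 9×213 + 7
213 = 30×7 + 3
7 = 2×3 + 1
3 = 3×1 + 0
gcd(4061, 6198) = 1, so the inverse exists.
Back-substitute for 1:
1 = 1×7 − 2×3
  = −2×213 + 61×7
  = 61×1924 − 551×213
  = −551×2137 + 612×1924
  = 612×4061 − 1163×2137
  = −1163×6198 + 1775×4061
So 4061⁻¹ ≡ 1775 (mod 6198).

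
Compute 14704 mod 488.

64

14704 = 30·488 + 64, so 14704 ≡ 64 (mod 488).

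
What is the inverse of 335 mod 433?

243

By the extended Euclidean algorithm:
433 = 1·335 + 98
335 = 3·98 + 41
98 = 2·41 + 16
41 = 2·16 + 9
16 = 1·9 + 7
9 = 1·7 + 2
7 = 3·2 + 1
2 = 2·1 + 0
gcd(335, 433) = 1, so the inverse exists.
Bézout: 1 = 147·433 − 190·335.
So 335⁻¹ ≡ −190 ≡ 243 (mod 433).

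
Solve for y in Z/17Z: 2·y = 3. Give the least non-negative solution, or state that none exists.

10

gcd(2, 17) = 1, so a unique solution mod 17 exists.
2⁻¹ ≡ 9 (mod 17).
y ≡ 9·3 ≡ 10 (mod 17).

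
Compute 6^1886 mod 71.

4

1886 in binary is 11101011110, i.e. 1886 = 1024 + 512 + 256 + 64 + 16 + 8 + 4 + 2.
6^1 ≡ 6 (mod 71)
6^2 ≡ 6^2 = 36 (mod 71)
6^4 ≡ 36^2 = 1296 ≡ 18 (mod 71)
6^8 ≡ 18^2 = 324 ≡ 40 (mod 71)
6^16 ≡ 40^2 = 1600 ≡ 38 (mod 71)
6^32 ≡ 38^2 = 1444 ≡ 24 (mod 71)
6^64 ≡ 24^2 = 576 ≡ 8 (mod 71)
6^128 ≡ 8^2 = 64 (mod 71)
6^256 ≡ 64^2 = 4096 ≡ 49 (mod 71)
6^512 ≡ 49^2 = 2401 ≡ 58 (mod 71)
6^1024 ≡ 58^2 = 3364 ≡ 27 (mod 71)
6^1886 = 6^1024 × 6^512 × 6^256 × 6^64 × 6^16 × 6^8 × 6^4 × 6^2 ≡ 27 × 58 × 49 × 8 × 38 × 40 × 18 × 36 (mod 71).
Accumulate the product:
27 × 58 = 1566 ≡ 4
4 × 49 = 196 ≡ 54
54 × 8 = 432 ≡ 6
6 × 38 = 228 ≡ 15
15 × 40 = 600 ≡ 32
32 × 18 = 576 ≡ 8
8 × 36 = 288 ≡ 4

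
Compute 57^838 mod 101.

6

Using repeated squaring:
57^1 ≡ 57 (mod 101)
57^2 ≡ 57^2 = 3249 ≡ 17 (mod 101)
57^4 ≡ 17^2 = 289 ≡ 87 (mod 101)
57^8 ≡ 87^2 = 7569 ≡ 95 (mod 101)
57^16 ≡ 95^2 = 9025 ≡ 36 (mod 101)
57^32 ≡ 36^2 = 1296 ≡ 84 (mod 101)
57^64 ≡ 84^2 = 7056 ≡ 87 (mod 101)
57^128 ≡ 87^2 = 7569 ≡ 95 (mod 101)
57^256 ≡ 95^2 = 9025 ≡ 36 (mod 101)
57^512 ≡ 36^2 = 1296 ≡ 84 (mod 101)
57^838 = 57^512 · 57^256 · 57^64 · 57^4 · 57^2 ≡ 84 · 36 · 87 · 87 · 17 (mod 101).
Accumulate the product:
84 · 36 = 3024 ≡ 95
95 · 87 = 8265 ≡ 84
84 · 87 = 7308 ≡ 36
36 · 17 = 612 ≡ 6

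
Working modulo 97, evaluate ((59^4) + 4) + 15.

(59)^4 ≡ 24 (mod 97)
24 + 4 = 28
28 + 15 = 43

43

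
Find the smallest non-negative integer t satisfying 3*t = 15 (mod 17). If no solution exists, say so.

5

gcd(3, 17) = 1, so a unique solution mod 17 exists.
3⁻¹ ≡ 6 (mod 17).
t ≡ 6*15 ≡ 5 (mod 17).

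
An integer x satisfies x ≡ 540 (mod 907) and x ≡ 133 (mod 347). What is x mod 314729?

907⁻¹ mod 347: 907×246 ≡ 1 (mod 347), so 907⁻¹ ≡ 246.
x = 540 + 907×((133 − 540)×246 mod 347) = 540 + 907×161 = 146567.
Check: 146567 mod 907 = 540, 146567 mod 347 = 133. ✓

146567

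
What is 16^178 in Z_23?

3

Using repeated squaring:
178 in binary is 10110010, i.e. 178 = 128 + 32 + 16 + 2.
16^1 ≡ 16 (mod 23)
16^2 ≡ 16^2 = 256 ≡ 3 (mod 23)
16^4 ≡ 3^2 = 9 (mod 23)
16^8 ≡ 9^2 = 81 ≡ 12 (mod 23)
16^16 ≡ 12^2 = 144 ≡ 6 (mod 23)
16^32 ≡ 6^2 = 36 ≡ 13 (mod 23)
16^64 ≡ 13^2 = 169 ≡ 8 (mod 23)
16^128 ≡ 8^2 = 64 ≡ 18 (mod 23)
16^178 = 16^128 · 16^32 · 16^16 · 16^2 ≡ 18 · 13 · 6 · 3 (mod 23).
Accumulate the product:
18 · 13 = 234 ≡ 4
4 · 6 = 24 ≡ 1
1 · 3 = 3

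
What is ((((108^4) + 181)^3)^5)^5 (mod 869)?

769

(108)^4 ≡ 863 (mod 869)
863 + 181 = 1044 ≡ 175 (mod 869)
(175)^3 ≡ 252 (mod 869)
(252)^5 ≡ 659 (mod 869)
(659)^5 ≡ 769 (mod 869)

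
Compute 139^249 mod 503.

By square-and-multiply:
139^1 ≡ 139 (mod 503)
139^2 ≡ 139^2 = 19321 ≡ 207 (mod 503)
139^4 ≡ 207^2 = 42849 ≡ 94 (mod 503)
139^8 ≡ 94^2 = 8836 ≡ 285 (mod 503)
139^16 ≡ 285^2 = 81225 ≡ 242 (mod 503)
139^32 ≡ 242^2 = 58564 ≡ 216 (mod 503)
139^64 ≡ 216^2 = 46656 ≡ 380 (mod 503)
139^128 ≡ 380^2 = 144400 ≡ 39 (mod 503)
139^249 = 139^128 · 139^64 · 139^32 · 139^16 · 139^8 · 139^1 ≡ 39 · 380 · 216 · 242 · 285 · 139 (mod 503).
Accumulate the product:
39 · 380 = 14820 ≡ 233
233 · 216 = 50328 ≡ 28
28 · 242 = 6776 ≡ 237
237 · 285 = 67545 ≡ 143
143 · 139 = 19877 ≡ 260

260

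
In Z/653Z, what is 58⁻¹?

304

653 = 11·58 + 15
58 = 3·15 + 13
15 = 1·13 + 2
13 = 6·2 + 1
2 = 2·1 + 0
gcd(58, 653) = 1, so the inverse exists.
Back-substitute for 1:
1 = 1·13 − 6·2
  = −6·15 + 7·13
  = 7·58 − 27·15
  = −27·653 + 304·58
So 58⁻¹ ≡ 304 (mod 653).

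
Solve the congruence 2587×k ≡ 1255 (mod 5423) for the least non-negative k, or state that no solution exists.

gcd(2587, 5423) = 1, so a unique solution mod 5423 exists.
2587⁻¹ ≡ 3746 (mod 5423).
k ≡ 3746×1255 ≡ 4912 (mod 5423).

4912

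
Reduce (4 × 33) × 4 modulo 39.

21

4 × 33 = 132 ≡ 15 (mod 39)
15 × 4 = 60 ≡ 21 (mod 39)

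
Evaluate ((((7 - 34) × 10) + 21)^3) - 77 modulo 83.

7 - 34 = -27 ≡ 56 (mod 83)
56 × 10 = 560 ≡ 62 (mod 83)
62 + 21 = 83 ≡ 0 (mod 83)
(0)^3 ≡ 0 (mod 83)
0 - 77 = -77 ≡ 6 (mod 83)

6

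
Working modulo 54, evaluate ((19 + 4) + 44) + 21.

19 + 4 = 23
23 + 44 = 67 ≡ 13 (mod 54)
13 + 21 = 34

34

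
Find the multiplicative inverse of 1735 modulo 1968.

Run the extended Euclidean algorithm:
1968 = 1*1735 + 233
1735 = 7*233 + 104
233 = 2*104 + 25
104 = 4*25 + 4
25 = 6*4 + 1
4 = 4*1 + 0
gcd(1735, 1968) = 1, so the inverse exists.
Back-substitute for 1:
1 = 1*25 − 6*4
  = −6*104 + 25*25
  = 25*233 − 56*104
  = −56*1735 + 417*233
  = 417*1968 − 473*1735
So 1735⁻¹ ≡ −473 ≡ 1495 (mod 1968).

1495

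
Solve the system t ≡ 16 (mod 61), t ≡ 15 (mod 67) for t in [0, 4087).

61⁻¹ mod 67: 61·11 ≡ 1 (mod 67), so 61⁻¹ ≡ 11.
t = 16 + 61·((15 − 16)·11 mod 67) = 16 + 61·56 = 3432.

3432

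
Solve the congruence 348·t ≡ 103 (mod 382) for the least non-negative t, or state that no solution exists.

no solution

gcd(348, 382) = 2, and 2 does not divide 103.
So the congruence has no solution.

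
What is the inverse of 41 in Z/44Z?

44 = 1*41 + 3
41 = 13*3 + 2
3 = 1*2 + 1
2 = 2*1 + 0
gcd(41, 44) = 1, so the inverse exists.
Bézout: 1 = 14*44 − 15*41.
So 41⁻¹ ≡ −15 ≡ 29 (mod 44).

29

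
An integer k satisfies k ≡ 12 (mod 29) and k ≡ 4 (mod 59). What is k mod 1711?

29⁻¹ mod 59: 29*57 ≡ 1 (mod 59), so 29⁻¹ ≡ 57.
k = 12 + 29*((4 − 12)*57 mod 59) = 12 + 29*16 = 476.
Check: 476 mod 29 = 12, 476 mod 59 = 4. ✓

476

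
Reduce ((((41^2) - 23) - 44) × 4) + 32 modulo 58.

(41)^2 ≡ 57 (mod 58)
57 - 23 = 34
34 - 44 = -10 ≡ 48 (mod 58)
48 × 4 = 192 ≡ 18 (mod 58)
18 + 32 = 50

50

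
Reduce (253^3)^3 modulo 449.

(253)^3 ≡ 194 (mod 449)
(194)^3 ≡ 195 (mod 449)

195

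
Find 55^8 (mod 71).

Using repeated squaring:
55^1 ≡ 55 (mod 71)
55^2 ≡ 55^2 = 3025 ≡ 43 (mod 71)
55^4 ≡ 43^2 = 1849 ≡ 3 (mod 71)
55^8 ≡ 3^2 = 9 (mod 71)
So 55^8 ≡ 9 (mod 71).

9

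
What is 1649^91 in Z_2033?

By square-and-multiply:
91 in binary is 1011011, i.e. 91 = 64 + 16 + 8 + 2 + 1.
1649^1 ≡ 1649 (mod 2033)
1649^2 ≡ 1649^2 = 2719201 ≡ 1080 (mod 2033)
1649^4 ≡ 1080^2 = 1166400 ≡ 1491 (mod 2033)
1649^8 ≡ 1491^2 = 2223081 ≡ 1012 (mod 2033)
1649^16 ≡ 1012^2 = 1024144 ≡ 1545 (mod 2033)
1649^32 ≡ 1545^2 = 2387025 ≡ 283 (mod 2033)
1649^64 ≡ 283^2 = 80089 ≡ 802 (mod 2033)
1649^91 = 1649^64 · 1649^16 · 1649^8 · 1649^2 · 1649^1 ≡ 802 · 1545 · 1012 · 1080 · 1649 (mod 2033).
Accumulate the product:
802 · 1545 = 1239090 ≡ 993
993 · 1012 = 1004916 ≡ 614
614 · 1080 = 663120 ≡ 362
362 · 1649 = 596938 ≡ 1269

1269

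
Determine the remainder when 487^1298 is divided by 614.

83

Using repeated squaring:
1298 in binary is 10100010010, i.e. 1298 = 1024 + 256 + 16 + 2.
487^1 ≡ 487 (mod 614)
487^2 ≡ 487^2 = 237169 ≡ 165 (mod 614)
487^4 ≡ 165^2 = 27225 ≡ 209 (mod 614)
487^8 ≡ 209^2 = 43681 ≡ 87 (mod 614)
487^16 ≡ 87^2 = 7569 ≡ 201 (mod 614)
487^32 ≡ 201^2 = 40401 ≡ 491 (mod 614)
487^64 ≡ 491^2 = 241081 ≡ 393 (mod 614)
487^128 ≡ 393^2 = 154449 ≡ 335 (mod 614)
487^256 ≡ 335^2 = 112225 ≡ 477 (mod 614)
487^512 ≡ 477^2 = 227529 ≡ 349 (mod 614)
487^1024 ≡ 349^2 = 121801 ≡ 229 (mod 614)
487^1298 = 487^1024 × 487^256 × 487^16 × 487^2 ≡ 229 × 477 × 201 × 165 (mod 614).
Accumulate the product:
229 × 477 = 109233 ≡ 555
555 × 201 = 111555 ≡ 421
421 × 165 = 69465 ≡ 83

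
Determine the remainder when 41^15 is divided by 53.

27

Compute successive squares:
15 in binary is 1111, i.e. 15 = 8 + 4 + 2 + 1.
41^1 ≡ 41 (mod 53)
41^2 ≡ 41^2 = 1681 ≡ 38 (mod 53)
41^4 ≡ 38^2 = 1444 ≡ 13 (mod 53)
41^8 ≡ 13^2 = 169 ≡ 10 (mod 53)
41^15 = 41^8 · 41^4 · 41^2 · 41^1 ≡ 10 · 13 · 38 · 41 (mod 53).
Accumulate the product:
10 · 13 = 130 ≡ 24
24 · 38 = 912 ≡ 11
11 · 41 = 451 ≡ 27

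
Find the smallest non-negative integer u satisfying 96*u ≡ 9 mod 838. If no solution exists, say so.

gcd(96, 838) = 2, and 2 does not divide 9.
So the congruence has no solution.

no solution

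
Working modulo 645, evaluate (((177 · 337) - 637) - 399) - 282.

177 · 337 = 59649 ≡ 309 (mod 645)
309 - 637 = -328 ≡ 317 (mod 645)
317 - 399 = -82 ≡ 563 (mod 645)
563 - 282 = 281

281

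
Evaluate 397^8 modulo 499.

Compute successive squares:
397^1 ≡ 397 (mod 499)
397^2 ≡ 397^2 = 157609 ≡ 424 (mod 499)
397^4 ≡ 424^2 = 179776 ≡ 136 (mod 499)
397^8 ≡ 136^2 = 18496 ≡ 33 (mod 499)
So 397^8 ≡ 33 (mod 499).

33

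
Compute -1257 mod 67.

-1257 = -19×67 + 16, so -1257 ≡ 16 (mod 67).

16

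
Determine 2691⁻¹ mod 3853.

63

Run the extended Euclidean algorithm:
3853 = 1×2691 + 1162
2691 = 2×1162 + 367
1162 = 3×367 + 61
367 = 6×61 + 1
61 = 61×1 + 0
gcd(2691, 3853) = 1, so the inverse exists.
Back-substitute for 1:
1 = 1×367 − 6×61
  = −6×1162 + 19×367
  = 19×2691 − 44×1162
  = −44×3853 + 63×2691
So 2691⁻¹ ≡ 63 (mod 3853).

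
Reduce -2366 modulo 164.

94

-2366 = -15×164 + 94, so -2366 ≡ 94 (mod 164).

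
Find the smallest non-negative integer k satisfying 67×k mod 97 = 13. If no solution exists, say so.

61

gcd(67, 97) = 1, so a unique solution mod 97 exists.
67⁻¹ ≡ 42 (mod 97).
k ≡ 42×13 ≡ 61 (mod 97).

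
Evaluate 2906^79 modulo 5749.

2053

Using repeated squaring:
79 in binary is 1001111, i.e. 79 = 64 + 8 + 4 + 2 + 1.
2906^1 ≡ 2906 (mod 5749)
2906^2 ≡ 2906^2 = 8444836 ≡ 5304 (mod 5749)
2906^4 ≡ 5304^2 = 28132416 ≡ 2559 (mod 5749)
2906^8 ≡ 2559^2 = 6548481 ≡ 370 (mod 5749)
2906^16 ≡ 370^2 = 136900 ≡ 4673 (mod 5749)
2906^32 ≡ 4673^2 = 21836929 ≡ 2227 (mod 5749)
2906^64 ≡ 2227^2 = 4959529 ≡ 3891 (mod 5749)
2906^79 = 2906^64 · 2906^8 · 2906^4 · 2906^2 · 2906^1 ≡ 3891 · 370 · 2559 · 5304 · 2906 (mod 5749).
Accumulate the product:
3891 · 370 = 1439670 ≡ 2420
2420 · 2559 = 6192780 ≡ 1107
1107 · 5304 = 5871528 ≡ 1799
1799 · 2906 = 5227894 ≡ 2053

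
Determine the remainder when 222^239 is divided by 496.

Compute successive squares:
239 in binary is 11101111, i.e. 239 = 128 + 64 + 32 + 8 + 4 + 2 + 1.
222^1 ≡ 222 (mod 496)
222^2 ≡ 222^2 = 49284 ≡ 180 (mod 496)
222^4 ≡ 180^2 = 32400 ≡ 160 (mod 496)
222^8 ≡ 160^2 = 25600 ≡ 304 (mod 496)
222^16 ≡ 304^2 = 92416 ≡ 160 (mod 496)
222^32 ≡ 160^2 = 25600 ≡ 304 (mod 496)
222^64 ≡ 304^2 = 92416 ≡ 160 (mod 496)
222^128 ≡ 160^2 = 25600 ≡ 304 (mod 496)
222^239 = 222^128 · 222^64 · 222^32 · 222^8 · 222^4 · 222^2 · 222^1 ≡ 304 · 160 · 304 · 304 · 160 · 180 · 222 (mod 496).
Accumulate the product:
304 · 160 = 48640 ≡ 32
32 · 304 = 9728 ≡ 304
304 · 304 = 92416 ≡ 160
160 · 160 = 25600 ≡ 304
304 · 180 = 54720 ≡ 160
160 · 222 = 35520 ≡ 304

304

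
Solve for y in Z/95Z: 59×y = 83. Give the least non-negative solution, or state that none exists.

gcd(59, 95) = 1, so a unique solution mod 95 exists.
59⁻¹ ≡ 29 (mod 95).
y ≡ 29×83 ≡ 32 (mod 95).

32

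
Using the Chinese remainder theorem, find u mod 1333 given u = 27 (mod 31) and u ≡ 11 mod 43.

31⁻¹ mod 43: 31*25 ≡ 1 (mod 43), so 31⁻¹ ≡ 25.
u = 27 + 31*((11 − 27)*25 mod 43) = 27 + 31*30 = 957.
Check: 957 mod 31 = 27, 957 mod 43 = 11. ✓

957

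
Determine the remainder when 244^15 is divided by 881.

Compute successive squares:
244^1 ≡ 244 (mod 881)
244^2 ≡ 244^2 = 59536 ≡ 509 (mod 881)
244^4 ≡ 509^2 = 259081 ≡ 67 (mod 881)
244^8 ≡ 67^2 = 4489 ≡ 84 (mod 881)
244^15 = 244^8 * 244^4 * 244^2 * 244^1 ≡ 84 * 67 * 509 * 244 (mod 881).
Accumulate the product:
84 * 67 = 5628 ≡ 342
342 * 509 = 174078 ≡ 521
521 * 244 = 127124 ≡ 260

260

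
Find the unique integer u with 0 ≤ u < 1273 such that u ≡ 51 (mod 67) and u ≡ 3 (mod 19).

67⁻¹ mod 19: 67×2 ≡ 1 (mod 19), so 67⁻¹ ≡ 2.
u = 51 + 67×((3 − 51)×2 mod 19) = 51 + 67×18 = 1257.
Check: 1257 mod 67 = 51, 1257 mod 19 = 3. ✓

1257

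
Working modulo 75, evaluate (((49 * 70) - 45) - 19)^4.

49 * 70 = 3430 ≡ 55 (mod 75)
55 - 45 = 10
10 - 19 = -9 ≡ 66 (mod 75)
(66)^4 ≡ 36 (mod 75)

36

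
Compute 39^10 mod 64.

49

Compute successive squares:
10 in binary is 1010, i.e. 10 = 8 + 2.
39^1 ≡ 39 (mod 64)
39^2 ≡ 39^2 = 1521 ≡ 49 (mod 64)
39^4 ≡ 49^2 = 2401 ≡ 33 (mod 64)
39^8 ≡ 33^2 = 1089 ≡ 1 (mod 64)
39^10 = 39^8 · 39^2 ≡ 1 · 49 (mod 64).
1 · 49 = 49 ≡ 49 (mod 64).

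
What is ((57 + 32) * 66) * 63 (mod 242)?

44

57 + 32 = 89
89 * 66 = 5874 ≡ 66 (mod 242)
66 * 63 = 4158 ≡ 44 (mod 242)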